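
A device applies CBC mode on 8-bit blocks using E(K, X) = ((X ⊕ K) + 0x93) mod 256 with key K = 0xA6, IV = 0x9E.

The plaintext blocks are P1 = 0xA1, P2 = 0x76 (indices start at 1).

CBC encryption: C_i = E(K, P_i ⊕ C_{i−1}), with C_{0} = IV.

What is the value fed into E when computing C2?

C1: P1 ⊕ 0x9E = 0x3F; E(K, 0x3F) = 0x2C.
C2: P2 ⊕ 0x2C = 0x5A; E(K, 0x5A) = 0x8F.
So the input to E for block 2 is 0x5A.

0x5A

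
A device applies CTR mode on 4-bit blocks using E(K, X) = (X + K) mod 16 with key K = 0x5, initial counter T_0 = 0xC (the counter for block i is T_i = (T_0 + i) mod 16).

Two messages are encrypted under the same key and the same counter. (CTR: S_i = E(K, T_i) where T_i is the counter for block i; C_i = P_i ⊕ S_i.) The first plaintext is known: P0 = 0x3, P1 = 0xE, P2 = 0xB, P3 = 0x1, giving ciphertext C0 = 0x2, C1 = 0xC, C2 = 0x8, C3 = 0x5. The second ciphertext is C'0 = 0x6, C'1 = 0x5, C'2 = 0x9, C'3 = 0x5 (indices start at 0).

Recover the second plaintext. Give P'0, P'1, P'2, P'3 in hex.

P'0 = 0x7, P'1 = 0x7, P'2 = 0xA, P'3 = 0x1

In CTR with a reused counter, both messages share the same keystream S_i, so C_i ⊕ C'_i = P_i ⊕ P'_i and thus P'_i = P_i ⊕ C_i ⊕ C'_i.
P'0: 0x3 ⊕ 0x2 ⊕ 0x6 = 0x7.
P'1: 0xE ⊕ 0xC ⊕ 0x5 = 0x7.
P'2: 0xB ⊕ 0x8 ⊕ 0x9 = 0xA.
P'3: 0x1 ⊕ 0x5 ⊕ 0x5 = 0x1.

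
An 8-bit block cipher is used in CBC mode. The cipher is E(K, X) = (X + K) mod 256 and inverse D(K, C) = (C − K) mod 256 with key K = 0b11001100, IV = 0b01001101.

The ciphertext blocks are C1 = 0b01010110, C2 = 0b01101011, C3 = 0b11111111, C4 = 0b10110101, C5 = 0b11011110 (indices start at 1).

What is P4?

P4 = 0b00010110

CBC decryption: P_i = D(K, C_i) ⊕ C_{i−1}, with C_{0} = IV.
P4: D(K, 0b10110101) = 0b11101001; 0b11101001 ⊕ 0b11111111 = 0b00010110.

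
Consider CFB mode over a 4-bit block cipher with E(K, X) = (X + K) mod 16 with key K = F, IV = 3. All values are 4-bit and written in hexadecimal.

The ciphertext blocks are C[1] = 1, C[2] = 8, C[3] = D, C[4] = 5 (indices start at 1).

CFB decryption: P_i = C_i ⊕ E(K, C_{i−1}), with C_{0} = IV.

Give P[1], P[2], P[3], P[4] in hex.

P[1]: E(K, 3) = 2; 1 ⊕ 2 = 3.
P[2]: E(K, 1) = 0; 8 ⊕ 0 = 8.
P[3]: E(K, 8) = 7; D ⊕ 7 = A.
P[4]: E(K, D) = C; 5 ⊕ C = 9.

P[1] = 3, P[2] = 8, P[3] = A, P[4] = 9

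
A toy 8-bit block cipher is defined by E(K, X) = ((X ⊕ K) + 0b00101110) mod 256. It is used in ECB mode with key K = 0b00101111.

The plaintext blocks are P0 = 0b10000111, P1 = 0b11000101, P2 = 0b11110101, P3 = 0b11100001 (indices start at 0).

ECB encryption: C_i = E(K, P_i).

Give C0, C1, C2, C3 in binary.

C0: E(K, 0b10000111) = 0b11010110.
C1: E(K, 0b11000101) = 0b00011000.
C2: E(K, 0b11110101) = 0b00001000.
C3: E(K, 0b11100001) = 0b11111100.

C0 = 0b11010110, C1 = 0b00011000, C2 = 0b00001000, C3 = 0b11111100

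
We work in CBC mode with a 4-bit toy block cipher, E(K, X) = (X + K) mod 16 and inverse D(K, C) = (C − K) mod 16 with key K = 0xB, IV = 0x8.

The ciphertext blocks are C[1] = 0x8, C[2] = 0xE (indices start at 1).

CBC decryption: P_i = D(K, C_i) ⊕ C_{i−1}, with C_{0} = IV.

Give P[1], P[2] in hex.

P[1]: D(K, 0x8) = 0xD; 0xD ⊕ 0x8 = 0x5.
P[2]: D(K, 0xE) = 0x3; 0x3 ⊕ 0x8 = 0xB.

P[1] = 0x5, P[2] = 0xB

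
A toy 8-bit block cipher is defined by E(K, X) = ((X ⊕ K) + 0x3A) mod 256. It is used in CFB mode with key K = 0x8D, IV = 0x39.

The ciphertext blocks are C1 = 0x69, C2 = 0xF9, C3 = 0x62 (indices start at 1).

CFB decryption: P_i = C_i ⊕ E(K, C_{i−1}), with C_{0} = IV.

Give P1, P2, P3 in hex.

P1 = 0x87, P2 = 0xE7, P3 = 0xCC

P1: E(K, 0x39) = 0xEE; 0x69 ⊕ 0xEE = 0x87.
P2: E(K, 0x69) = 0x1E; 0xF9 ⊕ 0x1E = 0xE7.
P3: E(K, 0xF9) = 0xAE; 0x62 ⊕ 0xAE = 0xCC.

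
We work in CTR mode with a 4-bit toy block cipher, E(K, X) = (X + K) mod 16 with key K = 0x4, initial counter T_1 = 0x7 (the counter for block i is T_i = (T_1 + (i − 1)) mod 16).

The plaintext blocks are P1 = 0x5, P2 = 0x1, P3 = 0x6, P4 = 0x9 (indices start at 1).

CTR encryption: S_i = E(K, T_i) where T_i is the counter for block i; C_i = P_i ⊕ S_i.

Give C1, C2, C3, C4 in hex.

C1: T = 0x7, S = E(K, T) = 0xB; 0x5 ⊕ 0xB = 0xE.
C2: T = 0x8, S = E(K, T) = 0xC; 0x1 ⊕ 0xC = 0xD.
C3: T = 0x9, S = E(K, T) = 0xD; 0x6 ⊕ 0xD = 0xB.
C4: T = 0xA, S = E(K, T) = 0xE; 0x9 ⊕ 0xE = 0x7.

C1 = 0xE, C2 = 0xD, C3 = 0xB, C4 = 0x7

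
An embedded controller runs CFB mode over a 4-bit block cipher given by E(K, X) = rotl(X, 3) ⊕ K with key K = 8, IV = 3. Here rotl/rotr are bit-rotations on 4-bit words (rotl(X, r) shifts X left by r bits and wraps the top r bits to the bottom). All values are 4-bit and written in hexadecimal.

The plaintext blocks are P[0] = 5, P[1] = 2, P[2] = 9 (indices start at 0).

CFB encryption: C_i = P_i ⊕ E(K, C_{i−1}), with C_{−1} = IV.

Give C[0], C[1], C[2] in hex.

C[0] = 4, C[1] = 8, C[2] = 5

C[0]: E(K, 3) = 1; 5 ⊕ 1 = 4.
C[1]: E(K, 4) = A; 2 ⊕ A = 8.
C[2]: E(K, 8) = C; 9 ⊕ C = 5.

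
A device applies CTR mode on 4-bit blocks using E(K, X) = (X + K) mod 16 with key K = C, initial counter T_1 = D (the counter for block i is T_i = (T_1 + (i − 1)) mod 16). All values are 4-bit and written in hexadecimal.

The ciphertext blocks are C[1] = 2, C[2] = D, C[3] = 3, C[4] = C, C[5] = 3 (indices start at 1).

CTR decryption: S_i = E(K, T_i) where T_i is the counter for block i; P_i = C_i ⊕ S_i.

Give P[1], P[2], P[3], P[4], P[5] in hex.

P[1]: T = D, S = E(K, T) = 9; 2 ⊕ 9 = B.
P[2]: T = E, S = E(K, T) = A; D ⊕ A = 7.
P[3]: T = F, S = E(K, T) = B; 3 ⊕ B = 8.
P[4]: T = 0, S = E(K, T) = C; C ⊕ C = 0.
P[5]: T = 1, S = E(K, T) = D; 3 ⊕ D = E.

P[1] = B, P[2] = 7, P[3] = 8, P[4] = 0, P[5] = E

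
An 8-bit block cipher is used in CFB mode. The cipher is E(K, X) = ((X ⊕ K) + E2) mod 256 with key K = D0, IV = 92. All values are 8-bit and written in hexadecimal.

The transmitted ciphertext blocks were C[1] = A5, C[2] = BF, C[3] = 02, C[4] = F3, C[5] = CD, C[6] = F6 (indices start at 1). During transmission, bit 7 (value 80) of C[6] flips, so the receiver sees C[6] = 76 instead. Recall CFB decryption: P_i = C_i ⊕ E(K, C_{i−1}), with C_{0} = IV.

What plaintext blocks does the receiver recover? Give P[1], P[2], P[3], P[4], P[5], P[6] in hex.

Only C[6] changed, to 76. In CFB, a change in C_i flips the same bit in P_i and garbles P_{i+1}. Decrypting the received ciphertext:
P[1]: E(K, 92) = 24; A5 ⊕ 24 = 81.
P[2]: E(K, A5) = 57; BF ⊕ 57 = E8.
P[3]: E(K, BF) = 51; 02 ⊕ 51 = 53.
P[4]: E(K, 02) = B4; F3 ⊕ B4 = 47.
P[5]: E(K, F3) = 05; CD ⊕ 05 = C8.
P[6]: E(K, CD) = FF; 76 ⊕ FF = 89.
Blocks that differ from the original plaintext: P[6].

P[1] = 81, P[2] = E8, P[3] = 53, P[4] = 47, P[5] = C8, P[6] = 89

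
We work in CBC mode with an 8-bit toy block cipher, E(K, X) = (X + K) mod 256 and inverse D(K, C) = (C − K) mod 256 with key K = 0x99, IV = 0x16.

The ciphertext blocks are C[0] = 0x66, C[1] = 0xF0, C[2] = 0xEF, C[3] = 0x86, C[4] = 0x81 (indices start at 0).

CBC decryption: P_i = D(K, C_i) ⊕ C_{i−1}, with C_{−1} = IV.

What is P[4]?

P[4]: D(K, 0x81) = 0xE8; 0xE8 ⊕ 0x86 = 0x6E.

P[4] = 0x6E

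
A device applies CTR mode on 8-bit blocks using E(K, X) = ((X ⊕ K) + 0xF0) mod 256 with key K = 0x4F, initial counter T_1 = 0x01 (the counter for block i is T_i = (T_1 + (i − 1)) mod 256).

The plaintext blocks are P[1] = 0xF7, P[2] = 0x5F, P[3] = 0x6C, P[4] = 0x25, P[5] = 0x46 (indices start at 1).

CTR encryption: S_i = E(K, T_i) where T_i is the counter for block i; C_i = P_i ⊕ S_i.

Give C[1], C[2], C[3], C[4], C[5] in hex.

C[1] = 0xC9, C[2] = 0x62, C[3] = 0x50, C[4] = 0x1E, C[5] = 0x7C

C[1]: T = 0x01, S = E(K, T) = 0x3E; 0xF7 ⊕ 0x3E = 0xC9.
C[2]: T = 0x02, S = E(K, T) = 0x3D; 0x5F ⊕ 0x3D = 0x62.
C[3]: T = 0x03, S = E(K, T) = 0x3C; 0x6C ⊕ 0x3C = 0x50.
C[4]: T = 0x04, S = E(K, T) = 0x3B; 0x25 ⊕ 0x3B = 0x1E.
C[5]: T = 0x05, S = E(K, T) = 0x3A; 0x46 ⊕ 0x3A = 0x7C.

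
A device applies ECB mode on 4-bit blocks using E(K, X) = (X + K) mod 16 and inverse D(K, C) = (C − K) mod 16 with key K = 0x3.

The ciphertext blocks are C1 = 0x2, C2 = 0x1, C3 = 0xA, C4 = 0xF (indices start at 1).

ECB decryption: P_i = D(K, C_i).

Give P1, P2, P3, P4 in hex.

P1 = 0xF, P2 = 0xE, P3 = 0x7, P4 = 0xC

P1: D(K, 0x2) = 0xF.
P2: D(K, 0x1) = 0xE.
P3: D(K, 0xA) = 0x7.
P4: D(K, 0xF) = 0xC.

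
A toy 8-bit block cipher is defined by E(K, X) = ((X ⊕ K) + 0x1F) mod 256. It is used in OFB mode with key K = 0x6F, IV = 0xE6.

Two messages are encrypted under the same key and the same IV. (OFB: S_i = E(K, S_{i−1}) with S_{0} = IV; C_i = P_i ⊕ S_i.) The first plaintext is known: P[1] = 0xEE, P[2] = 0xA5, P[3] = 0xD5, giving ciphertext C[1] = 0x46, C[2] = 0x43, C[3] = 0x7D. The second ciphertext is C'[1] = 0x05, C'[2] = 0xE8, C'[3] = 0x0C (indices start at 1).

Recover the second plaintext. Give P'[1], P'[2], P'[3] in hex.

P'[1] = 0xAD, P'[2] = 0x0E, P'[3] = 0xA4

In OFB with a reused IV, both messages share the same keystream S_i, so C_i ⊕ C'_i = P_i ⊕ P'_i and thus P'_i = P_i ⊕ C_i ⊕ C'_i.
P'[1]: 0xEE ⊕ 0x46 ⊕ 0x05 = 0xAD.
P'[2]: 0xA5 ⊕ 0x43 ⊕ 0xE8 = 0x0E.
P'[3]: 0xD5 ⊕ 0x7D ⊕ 0x0C = 0xA4.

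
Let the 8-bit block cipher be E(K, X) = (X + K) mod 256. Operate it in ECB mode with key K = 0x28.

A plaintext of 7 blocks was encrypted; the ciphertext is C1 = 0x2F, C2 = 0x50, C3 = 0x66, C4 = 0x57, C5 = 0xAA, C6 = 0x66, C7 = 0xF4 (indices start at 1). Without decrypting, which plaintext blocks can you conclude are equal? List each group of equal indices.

ECB encrypts each block independently with the same key, so equal ciphertext blocks imply equal plaintext blocks.
C3 = C6 = 0x66, so P3 = P6.

P3 = P6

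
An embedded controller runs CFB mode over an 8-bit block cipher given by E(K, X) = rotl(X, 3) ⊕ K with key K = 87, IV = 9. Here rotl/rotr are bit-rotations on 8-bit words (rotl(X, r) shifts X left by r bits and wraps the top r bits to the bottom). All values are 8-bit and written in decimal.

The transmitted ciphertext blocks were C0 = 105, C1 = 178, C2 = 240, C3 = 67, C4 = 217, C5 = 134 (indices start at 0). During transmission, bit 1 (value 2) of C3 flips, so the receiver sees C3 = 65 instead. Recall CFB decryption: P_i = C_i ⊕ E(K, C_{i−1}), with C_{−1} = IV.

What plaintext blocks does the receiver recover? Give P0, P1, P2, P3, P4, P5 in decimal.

Only C3 changed, to 65. In CFB, a change in C_i flips the same bit in P_i and garbles P_{i+1}. Decrypting the received ciphertext:
P0: E(K, 9) = 31; 105 ⊕ 31 = 118.
P1: E(K, 105) = 28; 178 ⊕ 28 = 174.
P2: E(K, 178) = 194; 240 ⊕ 194 = 50.
P3: E(K, 240) = 208; 65 ⊕ 208 = 145.
P4: E(K, 65) = 93; 217 ⊕ 93 = 132.
P5: E(K, 217) = 153; 134 ⊕ 153 = 31.
Blocks that differ from the original plaintext: P3, P4.

P0 = 118, P1 = 174, P2 = 50, P3 = 145, P4 = 132, P5 = 31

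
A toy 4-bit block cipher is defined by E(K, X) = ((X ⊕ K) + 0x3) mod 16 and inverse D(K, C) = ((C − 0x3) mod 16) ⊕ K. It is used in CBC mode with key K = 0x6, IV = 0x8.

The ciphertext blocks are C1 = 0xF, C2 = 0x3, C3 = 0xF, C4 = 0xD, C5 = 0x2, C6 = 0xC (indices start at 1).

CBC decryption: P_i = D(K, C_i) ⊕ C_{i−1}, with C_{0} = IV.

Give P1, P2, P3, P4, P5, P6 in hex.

P1 = 0x2, P2 = 0x9, P3 = 0x9, P4 = 0x3, P5 = 0x4, P6 = 0xD

P1: D(K, 0xF) = 0xA; 0xA ⊕ 0x8 = 0x2.
P2: D(K, 0x3) = 0x6; 0x6 ⊕ 0xF = 0x9.
P3: D(K, 0xF) = 0xA; 0xA ⊕ 0x3 = 0x9.
P4: D(K, 0xD) = 0xC; 0xC ⊕ 0xF = 0x3.
P5: D(K, 0x2) = 0x9; 0x9 ⊕ 0xD = 0x4.
P6: D(K, 0xC) = 0xF; 0xF ⊕ 0x2 = 0xD.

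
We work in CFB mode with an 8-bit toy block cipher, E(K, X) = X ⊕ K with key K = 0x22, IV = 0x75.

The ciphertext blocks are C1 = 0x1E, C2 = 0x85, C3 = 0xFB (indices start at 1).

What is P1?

CFB decryption: P_i = C_i ⊕ E(K, C_{i−1}), with C_{0} = IV.
P1: E(K, 0x75) = 0x57; 0x1E ⊕ 0x57 = 0x49.

P1 = 0x49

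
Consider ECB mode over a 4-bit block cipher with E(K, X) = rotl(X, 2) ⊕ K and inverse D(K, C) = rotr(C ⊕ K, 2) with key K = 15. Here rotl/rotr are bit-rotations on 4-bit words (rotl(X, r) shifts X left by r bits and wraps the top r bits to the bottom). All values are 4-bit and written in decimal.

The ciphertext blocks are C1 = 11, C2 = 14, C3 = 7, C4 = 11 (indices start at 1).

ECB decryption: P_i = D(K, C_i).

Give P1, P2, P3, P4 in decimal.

P1 = 1, P2 = 4, P3 = 2, P4 = 1

P1: D(K, 11) = 1.
P2: D(K, 14) = 4.
P3: D(K, 7) = 2.
P4: D(K, 11) = 1.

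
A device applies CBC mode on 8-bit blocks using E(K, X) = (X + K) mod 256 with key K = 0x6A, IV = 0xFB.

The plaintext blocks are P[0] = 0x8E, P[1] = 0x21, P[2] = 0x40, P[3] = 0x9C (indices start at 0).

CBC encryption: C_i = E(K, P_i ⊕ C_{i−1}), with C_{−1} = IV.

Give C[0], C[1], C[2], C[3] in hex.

C[0]: P[0] ⊕ 0xFB = 0x75; E(K, 0x75) = 0xDF.
C[1]: P[1] ⊕ 0xDF = 0xFE; E(K, 0xFE) = 0x68.
C[2]: P[2] ⊕ 0x68 = 0x28; E(K, 0x28) = 0x92.
C[3]: P[3] ⊕ 0x92 = 0x0E; E(K, 0x0E) = 0x78.

C[0] = 0xDF, C[1] = 0x68, C[2] = 0x92, C[3] = 0x78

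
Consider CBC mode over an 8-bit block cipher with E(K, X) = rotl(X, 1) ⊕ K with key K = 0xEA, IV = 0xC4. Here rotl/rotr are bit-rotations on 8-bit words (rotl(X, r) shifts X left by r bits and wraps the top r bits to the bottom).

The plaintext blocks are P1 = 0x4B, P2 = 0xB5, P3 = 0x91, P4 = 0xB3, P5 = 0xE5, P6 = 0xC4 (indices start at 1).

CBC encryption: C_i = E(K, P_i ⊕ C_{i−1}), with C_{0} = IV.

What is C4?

C1: P1 ⊕ 0xC4 = 0x8F; E(K, 0x8F) = 0xF5.
C2: P2 ⊕ 0xF5 = 0x40; E(K, 0x40) = 0x6A.
C3: P3 ⊕ 0x6A = 0xFB; E(K, 0xFB) = 0x1D.
C4: P4 ⊕ 0x1D = 0xAE; E(K, 0xAE) = 0xB7.

C4 = 0xB7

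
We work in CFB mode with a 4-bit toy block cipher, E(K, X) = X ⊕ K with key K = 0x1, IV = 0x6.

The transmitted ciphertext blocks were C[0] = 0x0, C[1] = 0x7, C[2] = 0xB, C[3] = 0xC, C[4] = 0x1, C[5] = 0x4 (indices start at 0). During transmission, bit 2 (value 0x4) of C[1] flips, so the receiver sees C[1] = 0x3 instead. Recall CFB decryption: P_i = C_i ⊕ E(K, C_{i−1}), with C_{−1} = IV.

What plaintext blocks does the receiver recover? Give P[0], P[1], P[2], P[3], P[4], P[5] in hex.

P[0] = 0x7, P[1] = 0x2, P[2] = 0x9, P[3] = 0x6, P[4] = 0xC, P[5] = 0x4

Only C[1] changed, to 0x3. In CFB, a change in C_i flips the same bit in P_i and garbles P_{i+1}. Decrypting the received ciphertext:
P[0]: E(K, 0x6) = 0x7; 0x0 ⊕ 0x7 = 0x7.
P[1]: E(K, 0x0) = 0x1; 0x3 ⊕ 0x1 = 0x2.
P[2]: E(K, 0x3) = 0x2; 0xB ⊕ 0x2 = 0x9.
P[3]: E(K, 0xB) = 0xA; 0xC ⊕ 0xA = 0x6.
P[4]: E(K, 0xC) = 0xD; 0x1 ⊕ 0xD = 0xC.
P[5]: E(K, 0x1) = 0x0; 0x4 ⊕ 0x0 = 0x4.
Blocks that differ from the original plaintext: P[1], P[2].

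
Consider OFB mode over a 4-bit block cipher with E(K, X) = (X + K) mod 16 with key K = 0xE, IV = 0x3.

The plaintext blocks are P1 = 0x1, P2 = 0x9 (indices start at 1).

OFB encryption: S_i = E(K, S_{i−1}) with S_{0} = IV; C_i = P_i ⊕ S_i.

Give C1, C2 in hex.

C1 = 0x0, C2 = 0x6

C1: S = E(K, 0x3) = 0x1; 0x1 ⊕ 0x1 = 0x0.
C2: S = E(K, 0x1) = 0xF; 0x9 ⊕ 0xF = 0x6.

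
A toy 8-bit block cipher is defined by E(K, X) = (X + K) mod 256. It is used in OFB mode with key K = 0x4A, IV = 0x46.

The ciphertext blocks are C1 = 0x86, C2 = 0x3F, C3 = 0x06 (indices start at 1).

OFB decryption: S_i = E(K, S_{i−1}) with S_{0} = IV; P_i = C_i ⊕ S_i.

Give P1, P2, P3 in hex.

P1: S = E(K, 0x46) = 0x90; 0x86 ⊕ 0x90 = 0x16.
P2: S = E(K, 0x90) = 0xDA; 0x3F ⊕ 0xDA = 0xE5.
P3: S = E(K, 0xDA) = 0x24; 0x06 ⊕ 0x24 = 0x22.

P1 = 0x16, P2 = 0xE5, P3 = 0x22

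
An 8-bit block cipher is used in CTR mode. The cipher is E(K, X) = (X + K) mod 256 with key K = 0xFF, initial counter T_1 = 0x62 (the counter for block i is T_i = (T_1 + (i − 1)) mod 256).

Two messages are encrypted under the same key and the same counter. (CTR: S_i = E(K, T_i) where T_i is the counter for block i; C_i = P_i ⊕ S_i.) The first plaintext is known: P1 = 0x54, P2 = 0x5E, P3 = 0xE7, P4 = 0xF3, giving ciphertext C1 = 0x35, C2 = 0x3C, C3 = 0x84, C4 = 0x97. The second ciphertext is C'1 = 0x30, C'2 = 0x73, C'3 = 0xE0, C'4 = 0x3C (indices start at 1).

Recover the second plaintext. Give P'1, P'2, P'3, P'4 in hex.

In CTR with a reused counter, both messages share the same keystream S_i, so C_i ⊕ C'_i = P_i ⊕ P'_i and thus P'_i = P_i ⊕ C_i ⊕ C'_i.
P'1: 0x54 ⊕ 0x35 ⊕ 0x30 = 0x51.
P'2: 0x5E ⊕ 0x3C ⊕ 0x73 = 0x11.
P'3: 0xE7 ⊕ 0x84 ⊕ 0xE0 = 0x83.
P'4: 0xF3 ⊕ 0x97 ⊕ 0x3C = 0x58.

P'1 = 0x51, P'2 = 0x11, P'3 = 0x83, P'4 = 0x58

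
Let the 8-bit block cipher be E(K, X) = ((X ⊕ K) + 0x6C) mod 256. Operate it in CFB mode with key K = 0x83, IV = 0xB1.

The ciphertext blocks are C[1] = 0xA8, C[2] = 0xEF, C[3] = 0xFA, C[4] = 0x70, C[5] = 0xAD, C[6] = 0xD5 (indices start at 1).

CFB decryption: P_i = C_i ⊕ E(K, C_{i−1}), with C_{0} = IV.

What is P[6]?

P[6]: E(K, 0xAD) = 0x9A; 0xD5 ⊕ 0x9A = 0x4F.

P[6] = 0x4F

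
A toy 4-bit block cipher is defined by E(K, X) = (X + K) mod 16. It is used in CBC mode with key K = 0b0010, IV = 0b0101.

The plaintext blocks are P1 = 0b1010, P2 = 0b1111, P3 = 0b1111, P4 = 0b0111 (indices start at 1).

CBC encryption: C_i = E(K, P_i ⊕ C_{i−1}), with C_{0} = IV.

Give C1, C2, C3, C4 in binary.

C1: P1 ⊕ 0b0101 = 0b1111; E(K, 0b1111) = 0b0001.
C2: P2 ⊕ 0b0001 = 0b1110; E(K, 0b1110) = 0b0000.
C3: P3 ⊕ 0b0000 = 0b1111; E(K, 0b1111) = 0b0001.
C4: P4 ⊕ 0b0001 = 0b0110; E(K, 0b0110) = 0b1000.

C1 = 0b0001, C2 = 0b0000, C3 = 0b0001, C4 = 0b1000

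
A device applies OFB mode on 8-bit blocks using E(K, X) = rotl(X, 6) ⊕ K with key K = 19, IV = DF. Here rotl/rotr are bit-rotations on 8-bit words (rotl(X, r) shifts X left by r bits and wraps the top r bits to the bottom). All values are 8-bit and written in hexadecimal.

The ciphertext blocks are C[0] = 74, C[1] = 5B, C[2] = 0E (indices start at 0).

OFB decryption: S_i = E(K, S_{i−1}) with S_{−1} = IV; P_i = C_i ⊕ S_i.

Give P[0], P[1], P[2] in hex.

P[0]: S = E(K, DF) = EE; 74 ⊕ EE = 9A.
P[1]: S = E(K, EE) = A2; 5B ⊕ A2 = F9.
P[2]: S = E(K, A2) = B1; 0E ⊕ B1 = BF.

P[0] = 9A, P[1] = F9, P[2] = BF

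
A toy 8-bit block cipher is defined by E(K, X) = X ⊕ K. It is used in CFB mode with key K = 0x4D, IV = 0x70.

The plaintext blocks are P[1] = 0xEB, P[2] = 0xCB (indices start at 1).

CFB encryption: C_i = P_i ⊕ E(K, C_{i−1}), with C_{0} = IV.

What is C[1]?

C[1]: E(K, 0x70) = 0x3D; 0xEB ⊕ 0x3D = 0xD6.

C[1] = 0xD6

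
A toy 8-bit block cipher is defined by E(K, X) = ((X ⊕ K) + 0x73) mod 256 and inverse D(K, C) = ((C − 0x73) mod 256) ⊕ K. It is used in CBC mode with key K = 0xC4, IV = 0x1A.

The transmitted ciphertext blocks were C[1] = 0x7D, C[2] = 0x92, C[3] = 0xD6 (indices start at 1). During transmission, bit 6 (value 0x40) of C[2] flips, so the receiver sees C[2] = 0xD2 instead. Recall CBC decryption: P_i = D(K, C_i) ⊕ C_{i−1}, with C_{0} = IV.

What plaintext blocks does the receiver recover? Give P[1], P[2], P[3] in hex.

Only C[2] changed, to 0xD2. In CBC, a change in C_i garbles P_i and flips the same bit in P_{i+1}. Decrypting the received ciphertext:
P[1]: D(K, 0x7D) = 0xCE; 0xCE ⊕ 0x1A = 0xD4.
P[2]: D(K, 0xD2) = 0x9B; 0x9B ⊕ 0x7D = 0xE6.
P[3]: D(K, 0xD6) = 0xA7; 0xA7 ⊕ 0xD2 = 0x75.
Blocks that differ from the original plaintext: P[2], P[3].

P[1] = 0xD4, P[2] = 0xE6, P[3] = 0x75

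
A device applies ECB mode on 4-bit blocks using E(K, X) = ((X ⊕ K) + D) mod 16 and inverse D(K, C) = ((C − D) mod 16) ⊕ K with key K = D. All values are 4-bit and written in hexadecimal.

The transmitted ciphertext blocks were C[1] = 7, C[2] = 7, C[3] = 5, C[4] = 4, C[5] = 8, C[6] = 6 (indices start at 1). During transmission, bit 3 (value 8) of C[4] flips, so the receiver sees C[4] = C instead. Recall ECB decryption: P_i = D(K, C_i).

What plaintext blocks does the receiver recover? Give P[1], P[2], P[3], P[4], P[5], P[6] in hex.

Only C[4] changed, to C. In ECB, a change in C_i affects only P_i. Decrypting the received ciphertext:
P[1]: D(K, 7) = 7.
P[2]: D(K, 7) = 7.
P[3]: D(K, 5) = 5.
P[4]: D(K, C) = 2.
P[5]: D(K, 8) = 6.
P[6]: D(K, 6) = 4.
Blocks that differ from the original plaintext: P[4].

P[1] = 7, P[2] = 7, P[3] = 5, P[4] = 2, P[5] = 6, P[6] = 4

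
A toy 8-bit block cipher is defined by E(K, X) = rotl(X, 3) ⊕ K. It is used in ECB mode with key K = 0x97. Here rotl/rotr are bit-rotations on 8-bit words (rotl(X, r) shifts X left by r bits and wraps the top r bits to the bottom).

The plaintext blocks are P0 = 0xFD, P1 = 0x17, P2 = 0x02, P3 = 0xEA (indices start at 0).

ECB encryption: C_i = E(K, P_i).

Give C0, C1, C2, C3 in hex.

C0 = 0x78, C1 = 0x2F, C2 = 0x87, C3 = 0xC0

C0: E(K, 0xFD) = 0x78.
C1: E(K, 0x17) = 0x2F.
C2: E(K, 0x02) = 0x87.
C3: E(K, 0xEA) = 0xC0.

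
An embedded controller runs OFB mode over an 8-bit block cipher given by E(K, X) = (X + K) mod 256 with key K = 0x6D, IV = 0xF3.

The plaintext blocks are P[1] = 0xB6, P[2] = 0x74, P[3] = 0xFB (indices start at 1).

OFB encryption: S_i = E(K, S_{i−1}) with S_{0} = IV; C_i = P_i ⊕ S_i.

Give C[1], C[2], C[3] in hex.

C[1]: S = E(K, 0xF3) = 0x60; 0xB6 ⊕ 0x60 = 0xD6.
C[2]: S = E(K, 0x60) = 0xCD; 0x74 ⊕ 0xCD = 0xB9.
C[3]: S = E(K, 0xCD) = 0x3A; 0xFB ⊕ 0x3A = 0xC1.

C[1] = 0xD6, C[2] = 0xB9, C[3] = 0xC1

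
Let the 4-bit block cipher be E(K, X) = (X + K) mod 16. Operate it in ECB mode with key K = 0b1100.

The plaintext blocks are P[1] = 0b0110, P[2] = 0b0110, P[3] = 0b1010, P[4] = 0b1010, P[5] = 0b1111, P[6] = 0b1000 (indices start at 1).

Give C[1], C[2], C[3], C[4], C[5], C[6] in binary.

ECB encryption: C_i = E(K, P_i).
C[1]: E(K, 0b0110) = 0b0010.
C[2]: E(K, 0b0110) = 0b0010.
C[3]: E(K, 0b1010) = 0b0110.
C[4]: E(K, 0b1010) = 0b0110.
C[5]: E(K, 0b1111) = 0b1011.
C[6]: E(K, 0b1000) = 0b0100.

C[1] = 0b0010, C[2] = 0b0010, C[3] = 0b0110, C[4] = 0b0110, C[5] = 0b1011, C[6] = 0b0100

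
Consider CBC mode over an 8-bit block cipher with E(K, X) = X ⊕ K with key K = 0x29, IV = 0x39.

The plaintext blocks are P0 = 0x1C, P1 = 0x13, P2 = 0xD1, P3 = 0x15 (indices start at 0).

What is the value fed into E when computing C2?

CBC encryption: C_i = E(K, P_i ⊕ C_{i−1}), with C_{−1} = IV.
C0: P0 ⊕ 0x39 = 0x25; E(K, 0x25) = 0x0C.
C1: P1 ⊕ 0x0C = 0x1F; E(K, 0x1F) = 0x36.
C2: P2 ⊕ 0x36 = 0xE7; E(K, 0xE7) = 0xCE.
So the input to E for block 2 is 0xE7.

0xE7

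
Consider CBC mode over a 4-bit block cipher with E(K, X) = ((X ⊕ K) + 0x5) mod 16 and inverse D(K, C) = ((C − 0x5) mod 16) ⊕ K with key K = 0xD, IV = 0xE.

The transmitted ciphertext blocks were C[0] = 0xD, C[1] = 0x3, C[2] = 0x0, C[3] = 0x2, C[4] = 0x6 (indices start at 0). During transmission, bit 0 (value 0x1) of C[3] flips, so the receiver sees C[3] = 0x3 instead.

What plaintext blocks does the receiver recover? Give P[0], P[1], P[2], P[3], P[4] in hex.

P[0] = 0xB, P[1] = 0xE, P[2] = 0x5, P[3] = 0x3, P[4] = 0xF

CBC decryption: P_i = D(K, C_i) ⊕ C_{i−1}, with C_{−1} = IV.
Only C[3] changed, to 0x3. In CBC, a change in C_i garbles P_i and flips the same bit in P_{i+1}. Decrypting the received ciphertext:
P[0]: D(K, 0xD) = 0x5; 0x5 ⊕ 0xE = 0xB.
P[1]: D(K, 0x3) = 0x3; 0x3 ⊕ 0xD = 0xE.
P[2]: D(K, 0x0) = 0x6; 0x6 ⊕ 0x3 = 0x5.
P[3]: D(K, 0x3) = 0x3; 0x3 ⊕ 0x0 = 0x3.
P[4]: D(K, 0x6) = 0xC; 0xC ⊕ 0x3 = 0xF.
Blocks that differ from the original plaintext: P[3], P[4].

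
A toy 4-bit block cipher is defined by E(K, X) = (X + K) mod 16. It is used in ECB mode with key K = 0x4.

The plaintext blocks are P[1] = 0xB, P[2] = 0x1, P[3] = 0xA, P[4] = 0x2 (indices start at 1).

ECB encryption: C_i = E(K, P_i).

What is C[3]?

C[3]: E(K, 0xA) = 0xE.

C[3] = 0xE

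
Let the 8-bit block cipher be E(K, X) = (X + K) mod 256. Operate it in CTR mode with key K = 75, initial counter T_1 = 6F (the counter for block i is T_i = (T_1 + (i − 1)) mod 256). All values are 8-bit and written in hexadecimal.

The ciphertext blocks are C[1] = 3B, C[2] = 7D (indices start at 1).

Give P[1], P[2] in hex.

P[1] = DF, P[2] = 98

CTR decryption: S_i = E(K, T_i) where T_i is the counter for block i; P_i = C_i ⊕ S_i.
P[1]: T = 6F, S = E(K, T) = E4; 3B ⊕ E4 = DF.
P[2]: T = 70, S = E(K, T) = E5; 7D ⊕ E5 = 98.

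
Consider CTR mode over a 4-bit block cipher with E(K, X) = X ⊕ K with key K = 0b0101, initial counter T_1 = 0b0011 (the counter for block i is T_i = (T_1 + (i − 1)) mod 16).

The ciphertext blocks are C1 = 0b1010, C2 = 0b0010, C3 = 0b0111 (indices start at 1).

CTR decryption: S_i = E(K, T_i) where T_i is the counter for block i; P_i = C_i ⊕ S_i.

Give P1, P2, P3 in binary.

P1: T = 0b0011, S = E(K, T) = 0b0110; 0b1010 ⊕ 0b0110 = 0b1100.
P2: T = 0b0100, S = E(K, T) = 0b0001; 0b0010 ⊕ 0b0001 = 0b0011.
P3: T = 0b0101, S = E(K, T) = 0b0000; 0b0111 ⊕ 0b0000 = 0b0111.

P1 = 0b1100, P2 = 0b0011, P3 = 0b0111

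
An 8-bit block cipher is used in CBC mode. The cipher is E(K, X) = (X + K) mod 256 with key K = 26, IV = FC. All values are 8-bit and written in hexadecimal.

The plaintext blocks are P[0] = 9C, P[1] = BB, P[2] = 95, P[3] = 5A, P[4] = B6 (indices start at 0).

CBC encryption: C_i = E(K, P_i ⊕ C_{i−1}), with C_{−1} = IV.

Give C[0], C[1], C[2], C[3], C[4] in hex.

C[0] = 86, C[1] = 63, C[2] = 1C, C[3] = 6C, C[4] = 00

C[0]: P[0] ⊕ FC = 60; E(K, 60) = 86.
C[1]: P[1] ⊕ 86 = 3D; E(K, 3D) = 63.
C[2]: P[2] ⊕ 63 = F6; E(K, F6) = 1C.
C[3]: P[3] ⊕ 1C = 46; E(K, 46) = 6C.
C[4]: P[4] ⊕ 6C = DA; E(K, DA) = 00.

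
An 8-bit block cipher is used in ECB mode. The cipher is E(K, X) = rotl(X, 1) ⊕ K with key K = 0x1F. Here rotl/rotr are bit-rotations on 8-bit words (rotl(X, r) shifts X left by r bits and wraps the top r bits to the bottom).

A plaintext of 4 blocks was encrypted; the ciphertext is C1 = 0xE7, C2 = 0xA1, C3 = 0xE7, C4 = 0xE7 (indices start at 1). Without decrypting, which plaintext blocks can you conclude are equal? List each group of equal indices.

P1 = P3 = P4

ECB encrypts each block independently with the same key, so equal ciphertext blocks imply equal plaintext blocks.
C1 = C3 = C4 = 0xE7, so P1 = P3 = P4.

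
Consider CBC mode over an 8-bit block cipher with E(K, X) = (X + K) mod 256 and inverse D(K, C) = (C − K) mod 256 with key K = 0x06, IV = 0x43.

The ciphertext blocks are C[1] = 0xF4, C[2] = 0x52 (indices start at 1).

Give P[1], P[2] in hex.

P[1] = 0xAD, P[2] = 0xB8

CBC decryption: P_i = D(K, C_i) ⊕ C_{i−1}, with C_{0} = IV.
P[1]: D(K, 0xF4) = 0xEE; 0xEE ⊕ 0x43 = 0xAD.
P[2]: D(K, 0x52) = 0x4C; 0x4C ⊕ 0xF4 = 0xB8.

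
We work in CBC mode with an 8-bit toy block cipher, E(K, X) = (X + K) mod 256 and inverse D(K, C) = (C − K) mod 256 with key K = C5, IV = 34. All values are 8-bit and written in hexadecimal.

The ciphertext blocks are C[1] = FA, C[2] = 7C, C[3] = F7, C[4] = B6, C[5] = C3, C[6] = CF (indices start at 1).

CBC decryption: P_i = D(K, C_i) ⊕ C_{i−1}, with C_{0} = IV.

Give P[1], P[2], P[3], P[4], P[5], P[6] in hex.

P[1] = 01, P[2] = 4D, P[3] = 4E, P[4] = 06, P[5] = 48, P[6] = C9

P[1]: D(K, FA) = 35; 35 ⊕ 34 = 01.
P[2]: D(K, 7C) = B7; B7 ⊕ FA = 4D.
P[3]: D(K, F7) = 32; 32 ⊕ 7C = 4E.
P[4]: D(K, B6) = F1; F1 ⊕ F7 = 06.
P[5]: D(K, C3) = FE; FE ⊕ B6 = 48.
P[6]: D(K, CF) = 0A; 0A ⊕ C3 = C9.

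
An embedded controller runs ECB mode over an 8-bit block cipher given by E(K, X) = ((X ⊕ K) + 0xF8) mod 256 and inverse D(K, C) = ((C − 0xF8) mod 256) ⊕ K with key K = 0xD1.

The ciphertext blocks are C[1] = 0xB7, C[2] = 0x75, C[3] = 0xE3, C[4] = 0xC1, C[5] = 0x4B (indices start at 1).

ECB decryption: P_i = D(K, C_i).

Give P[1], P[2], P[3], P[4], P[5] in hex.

P[1] = 0x6E, P[2] = 0xAC, P[3] = 0x3A, P[4] = 0x18, P[5] = 0x82

P[1]: D(K, 0xB7) = 0x6E.
P[2]: D(K, 0x75) = 0xAC.
P[3]: D(K, 0xE3) = 0x3A.
P[4]: D(K, 0xC1) = 0x18.
P[5]: D(K, 0x4B) = 0x82.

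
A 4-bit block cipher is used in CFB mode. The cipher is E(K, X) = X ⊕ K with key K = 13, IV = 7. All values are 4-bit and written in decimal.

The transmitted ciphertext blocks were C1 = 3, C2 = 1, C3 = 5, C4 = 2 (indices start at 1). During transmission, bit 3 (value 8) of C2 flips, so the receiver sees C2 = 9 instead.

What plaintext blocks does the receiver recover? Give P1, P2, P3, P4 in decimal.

CFB decryption: P_i = C_i ⊕ E(K, C_{i−1}), with C_{0} = IV.
Only C2 changed, to 9. In CFB, a change in C_i flips the same bit in P_i and garbles P_{i+1}. Decrypting the received ciphertext:
P1: E(K, 7) = 10; 3 ⊕ 10 = 9.
P2: E(K, 3) = 14; 9 ⊕ 14 = 7.
P3: E(K, 9) = 4; 5 ⊕ 4 = 1.
P4: E(K, 5) = 8; 2 ⊕ 8 = 10.
Blocks that differ from the original plaintext: P2, P3.

P1 = 9, P2 = 7, P3 = 1, P4 = 10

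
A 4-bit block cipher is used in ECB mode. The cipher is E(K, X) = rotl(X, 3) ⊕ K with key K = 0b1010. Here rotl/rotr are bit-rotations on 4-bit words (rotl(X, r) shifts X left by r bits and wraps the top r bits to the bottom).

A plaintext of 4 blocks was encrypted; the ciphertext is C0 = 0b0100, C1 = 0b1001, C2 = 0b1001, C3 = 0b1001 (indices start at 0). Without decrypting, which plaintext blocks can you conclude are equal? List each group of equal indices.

P1 = P2 = P3

ECB encrypts each block independently with the same key, so equal ciphertext blocks imply equal plaintext blocks.
C1 = C2 = C3 = 0b1001, so P1 = P2 = P3.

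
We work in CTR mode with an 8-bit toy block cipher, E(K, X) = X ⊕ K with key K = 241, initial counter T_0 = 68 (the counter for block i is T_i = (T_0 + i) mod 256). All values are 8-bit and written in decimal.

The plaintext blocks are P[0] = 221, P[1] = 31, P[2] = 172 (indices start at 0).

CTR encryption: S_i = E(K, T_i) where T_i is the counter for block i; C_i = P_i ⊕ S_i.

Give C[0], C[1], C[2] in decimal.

C[0]: T = 68, S = E(K, T) = 181; 221 ⊕ 181 = 104.
C[1]: T = 69, S = E(K, T) = 180; 31 ⊕ 180 = 171.
C[2]: T = 70, S = E(K, T) = 183; 172 ⊕ 183 = 27.

C[0] = 104, C[1] = 171, C[2] = 27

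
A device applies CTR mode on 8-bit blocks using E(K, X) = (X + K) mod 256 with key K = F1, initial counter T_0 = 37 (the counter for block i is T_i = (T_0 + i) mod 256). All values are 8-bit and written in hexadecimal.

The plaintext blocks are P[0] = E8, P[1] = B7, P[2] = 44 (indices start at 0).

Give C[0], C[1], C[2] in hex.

CTR encryption: S_i = E(K, T_i) where T_i is the counter for block i; C_i = P_i ⊕ S_i.
C[0]: T = 37, S = E(K, T) = 28; E8 ⊕ 28 = C0.
C[1]: T = 38, S = E(K, T) = 29; B7 ⊕ 29 = 9E.
C[2]: T = 39, S = E(K, T) = 2A; 44 ⊕ 2A = 6E.

C[0] = C0, C[1] = 9E, C[2] = 6E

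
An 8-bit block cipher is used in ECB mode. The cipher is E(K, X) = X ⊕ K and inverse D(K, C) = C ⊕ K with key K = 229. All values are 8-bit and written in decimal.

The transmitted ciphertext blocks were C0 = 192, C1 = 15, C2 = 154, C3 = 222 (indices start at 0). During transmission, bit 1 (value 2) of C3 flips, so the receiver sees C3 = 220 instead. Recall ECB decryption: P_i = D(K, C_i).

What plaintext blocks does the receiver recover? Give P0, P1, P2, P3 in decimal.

Only C3 changed, to 220. In ECB, a change in C_i affects only P_i. Decrypting the received ciphertext:
P0: D(K, 192) = 37.
P1: D(K, 15) = 234.
P2: D(K, 154) = 127.
P3: D(K, 220) = 57.
Blocks that differ from the original plaintext: P3.

P0 = 37, P1 = 234, P2 = 127, P3 = 57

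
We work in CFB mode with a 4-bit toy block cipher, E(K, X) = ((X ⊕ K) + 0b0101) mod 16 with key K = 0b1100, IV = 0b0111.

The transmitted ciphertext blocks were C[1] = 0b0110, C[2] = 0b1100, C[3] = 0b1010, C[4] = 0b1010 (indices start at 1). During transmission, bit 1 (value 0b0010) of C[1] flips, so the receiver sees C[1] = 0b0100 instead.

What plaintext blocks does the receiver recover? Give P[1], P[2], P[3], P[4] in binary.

P[1] = 0b0100, P[2] = 0b0001, P[3] = 0b1111, P[4] = 0b0001

CFB decryption: P_i = C_i ⊕ E(K, C_{i−1}), with C_{0} = IV.
Only C[1] changed, to 0b0100. In CFB, a change in C_i flips the same bit in P_i and garbles P_{i+1}. Decrypting the received ciphertext:
P[1]: E(K, 0b0111) = 0b0000; 0b0100 ⊕ 0b0000 = 0b0100.
P[2]: E(K, 0b0100) = 0b1101; 0b1100 ⊕ 0b1101 = 0b0001.
P[3]: E(K, 0b1100) = 0b0101; 0b1010 ⊕ 0b0101 = 0b1111.
P[4]: E(K, 0b1010) = 0b1011; 0b1010 ⊕ 0b1011 = 0b0001.
Blocks that differ from the original plaintext: P[1], P[2].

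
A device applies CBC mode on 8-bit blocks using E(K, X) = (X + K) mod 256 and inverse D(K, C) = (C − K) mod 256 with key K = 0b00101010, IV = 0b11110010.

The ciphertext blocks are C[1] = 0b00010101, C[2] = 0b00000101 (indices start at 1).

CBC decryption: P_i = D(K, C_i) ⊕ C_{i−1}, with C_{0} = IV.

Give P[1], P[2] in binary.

P[1]: D(K, 0b00010101) = 0b11101011; 0b11101011 ⊕ 0b11110010 = 0b00011001.
P[2]: D(K, 0b00000101) = 0b11011011; 0b11011011 ⊕ 0b00010101 = 0b11001110.

P[1] = 0b00011001, P[2] = 0b11001110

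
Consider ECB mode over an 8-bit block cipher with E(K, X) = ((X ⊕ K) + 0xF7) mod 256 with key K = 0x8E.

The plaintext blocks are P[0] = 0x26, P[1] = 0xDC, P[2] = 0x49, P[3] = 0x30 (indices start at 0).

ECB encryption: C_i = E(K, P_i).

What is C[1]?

C[1]: E(K, 0xDC) = 0x49.

C[1] = 0x49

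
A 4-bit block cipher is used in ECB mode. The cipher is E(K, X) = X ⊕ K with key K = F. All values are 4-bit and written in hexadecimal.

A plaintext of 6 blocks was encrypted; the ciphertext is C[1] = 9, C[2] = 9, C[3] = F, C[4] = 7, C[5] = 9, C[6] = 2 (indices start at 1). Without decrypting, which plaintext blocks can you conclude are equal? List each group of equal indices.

P[1] = P[2] = P[5]

ECB encrypts each block independently with the same key, so equal ciphertext blocks imply equal plaintext blocks.
C[1] = C[2] = C[5] = 9, so P[1] = P[2] = P[5].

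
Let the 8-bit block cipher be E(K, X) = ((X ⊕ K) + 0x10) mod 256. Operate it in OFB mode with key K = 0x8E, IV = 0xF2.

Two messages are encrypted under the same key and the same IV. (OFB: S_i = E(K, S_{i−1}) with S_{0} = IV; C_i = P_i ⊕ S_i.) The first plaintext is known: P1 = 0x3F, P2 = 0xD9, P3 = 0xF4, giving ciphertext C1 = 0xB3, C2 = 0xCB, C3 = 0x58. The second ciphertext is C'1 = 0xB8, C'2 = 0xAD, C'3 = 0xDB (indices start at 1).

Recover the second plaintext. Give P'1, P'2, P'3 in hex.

In OFB with a reused IV, both messages share the same keystream S_i, so C_i ⊕ C'_i = P_i ⊕ P'_i and thus P'_i = P_i ⊕ C_i ⊕ C'_i.
P'1: 0x3F ⊕ 0xB3 ⊕ 0xB8 = 0x34.
P'2: 0xD9 ⊕ 0xCB ⊕ 0xAD = 0xBF.
P'3: 0xF4 ⊕ 0x58 ⊕ 0xDB = 0x77.

P'1 = 0x34, P'2 = 0xBF, P'3 = 0x77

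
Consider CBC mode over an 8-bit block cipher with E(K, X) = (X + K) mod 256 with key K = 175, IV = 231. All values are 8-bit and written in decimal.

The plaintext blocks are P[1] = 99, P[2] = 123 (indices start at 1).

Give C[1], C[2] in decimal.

C[1] = 51, C[2] = 247

CBC encryption: C_i = E(K, P_i ⊕ C_{i−1}), with C_{0} = IV.
C[1]: P[1] ⊕ 231 = 132; E(K, 132) = 51.
C[2]: P[2] ⊕ 51 = 72; E(K, 72) = 247.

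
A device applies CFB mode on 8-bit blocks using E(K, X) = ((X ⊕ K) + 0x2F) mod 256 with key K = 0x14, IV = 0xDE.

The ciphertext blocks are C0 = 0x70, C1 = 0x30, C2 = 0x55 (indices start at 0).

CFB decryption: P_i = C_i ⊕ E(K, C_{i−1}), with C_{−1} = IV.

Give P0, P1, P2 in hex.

P0: E(K, 0xDE) = 0xF9; 0x70 ⊕ 0xF9 = 0x89.
P1: E(K, 0x70) = 0x93; 0x30 ⊕ 0x93 = 0xA3.
P2: E(K, 0x30) = 0x53; 0x55 ⊕ 0x53 = 0x06.

P0 = 0x89, P1 = 0xA3, P2 = 0x06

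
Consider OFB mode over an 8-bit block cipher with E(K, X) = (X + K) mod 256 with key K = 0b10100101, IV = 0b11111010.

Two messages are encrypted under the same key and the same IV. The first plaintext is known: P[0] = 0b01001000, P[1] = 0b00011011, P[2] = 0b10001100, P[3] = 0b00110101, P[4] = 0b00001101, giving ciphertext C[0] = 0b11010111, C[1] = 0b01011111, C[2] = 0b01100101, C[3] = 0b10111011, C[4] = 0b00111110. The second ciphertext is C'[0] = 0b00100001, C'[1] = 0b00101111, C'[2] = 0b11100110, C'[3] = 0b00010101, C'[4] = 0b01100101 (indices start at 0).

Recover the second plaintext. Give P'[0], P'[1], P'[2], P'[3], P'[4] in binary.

P'[0] = 0b10111110, P'[1] = 0b01101011, P'[2] = 0b00001111, P'[3] = 0b10011011, P'[4] = 0b01010110

In OFB with a reused IV, both messages share the same keystream S_i, so C_i ⊕ C'_i = P_i ⊕ P'_i and thus P'_i = P_i ⊕ C_i ⊕ C'_i.
P'[0]: 0b01001000 ⊕ 0b11010111 ⊕ 0b00100001 = 0b10111110.
P'[1]: 0b00011011 ⊕ 0b01011111 ⊕ 0b00101111 = 0b01101011.
P'[2]: 0b10001100 ⊕ 0b01100101 ⊕ 0b11100110 = 0b00001111.
P'[3]: 0b00110101 ⊕ 0b10111011 ⊕ 0b00010101 = 0b10011011.
P'[4]: 0b00001101 ⊕ 0b00111110 ⊕ 0b01100101 = 0b01010110.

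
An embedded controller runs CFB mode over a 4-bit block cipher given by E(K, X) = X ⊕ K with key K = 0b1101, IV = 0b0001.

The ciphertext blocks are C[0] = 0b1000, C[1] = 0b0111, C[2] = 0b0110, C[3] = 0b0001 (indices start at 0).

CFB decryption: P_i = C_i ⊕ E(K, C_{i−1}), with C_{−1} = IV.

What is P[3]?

P[3]: E(K, 0b0110) = 0b1011; 0b0001 ⊕ 0b1011 = 0b1010.

P[3] = 0b1010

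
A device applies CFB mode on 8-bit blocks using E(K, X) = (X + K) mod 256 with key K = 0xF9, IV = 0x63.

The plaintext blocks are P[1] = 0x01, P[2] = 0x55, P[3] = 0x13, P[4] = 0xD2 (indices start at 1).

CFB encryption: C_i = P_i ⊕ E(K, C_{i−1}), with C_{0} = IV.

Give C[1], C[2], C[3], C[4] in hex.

C[1] = 0x5D, C[2] = 0x03, C[3] = 0xEF, C[4] = 0x3A

C[1]: E(K, 0x63) = 0x5C; 0x01 ⊕ 0x5C = 0x5D.
C[2]: E(K, 0x5D) = 0x56; 0x55 ⊕ 0x56 = 0x03.
C[3]: E(K, 0x03) = 0xFC; 0x13 ⊕ 0xFC = 0xEF.
C[4]: E(K, 0xEF) = 0xE8; 0xD2 ⊕ 0xE8 = 0x3A.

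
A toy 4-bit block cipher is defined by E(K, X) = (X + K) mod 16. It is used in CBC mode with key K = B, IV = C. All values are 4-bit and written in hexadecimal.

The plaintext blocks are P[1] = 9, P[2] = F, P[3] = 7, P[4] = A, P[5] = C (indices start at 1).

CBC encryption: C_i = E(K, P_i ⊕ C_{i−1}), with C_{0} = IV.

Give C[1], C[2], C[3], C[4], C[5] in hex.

C[1] = 0, C[2] = A, C[3] = 8, C[4] = D, C[5] = C

C[1]: P[1] ⊕ C = 5; E(K, 5) = 0.
C[2]: P[2] ⊕ 0 = F; E(K, F) = A.
C[3]: P[3] ⊕ A = D; E(K, D) = 8.
C[4]: P[4] ⊕ 8 = 2; E(K, 2) = D.
C[5]: P[5] ⊕ D = 1; E(K, 1) = C.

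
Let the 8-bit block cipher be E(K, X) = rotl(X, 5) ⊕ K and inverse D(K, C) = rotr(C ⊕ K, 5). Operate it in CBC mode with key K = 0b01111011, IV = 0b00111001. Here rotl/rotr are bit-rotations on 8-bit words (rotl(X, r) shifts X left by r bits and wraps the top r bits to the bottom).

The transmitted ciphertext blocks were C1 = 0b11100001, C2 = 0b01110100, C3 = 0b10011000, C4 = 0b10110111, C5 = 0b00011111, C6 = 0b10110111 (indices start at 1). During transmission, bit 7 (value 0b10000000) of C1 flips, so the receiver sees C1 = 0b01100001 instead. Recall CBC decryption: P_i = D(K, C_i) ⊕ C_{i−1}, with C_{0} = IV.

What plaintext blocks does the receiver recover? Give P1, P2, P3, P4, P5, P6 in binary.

Only C1 changed, to 0b01100001. In CBC, a change in C_i garbles P_i and flips the same bit in P_{i+1}. Decrypting the received ciphertext:
P1: D(K, 0b01100001) = 0b11010000; 0b11010000 ⊕ 0b00111001 = 0b11101001.
P2: D(K, 0b01110100) = 0b01111000; 0b01111000 ⊕ 0b01100001 = 0b00011001.
P3: D(K, 0b10011000) = 0b00011111; 0b00011111 ⊕ 0b01110100 = 0b01101011.
P4: D(K, 0b10110111) = 0b01100110; 0b01100110 ⊕ 0b10011000 = 0b11111110.
P5: D(K, 0b00011111) = 0b00100011; 0b00100011 ⊕ 0b10110111 = 0b10010100.
P6: D(K, 0b10110111) = 0b01100110; 0b01100110 ⊕ 0b00011111 = 0b01111001.
Blocks that differ from the original plaintext: P1, P2.

P1 = 0b11101001, P2 = 0b00011001, P3 = 0b01101011, P4 = 0b11111110, P5 = 0b10010100, P6 = 0b01111001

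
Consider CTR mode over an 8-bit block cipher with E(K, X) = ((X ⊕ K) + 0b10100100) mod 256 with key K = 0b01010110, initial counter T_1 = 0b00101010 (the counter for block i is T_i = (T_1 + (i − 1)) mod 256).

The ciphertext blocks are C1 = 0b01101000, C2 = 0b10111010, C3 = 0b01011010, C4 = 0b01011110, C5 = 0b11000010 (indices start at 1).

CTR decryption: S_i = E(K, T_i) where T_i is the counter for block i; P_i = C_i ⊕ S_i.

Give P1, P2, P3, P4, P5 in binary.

P1: T = 0b00101010, S = E(K, T) = 0b00100000; 0b01101000 ⊕ 0b00100000 = 0b01001000.
P2: T = 0b00101011, S = E(K, T) = 0b00100001; 0b10111010 ⊕ 0b00100001 = 0b10011011.
P3: T = 0b00101100, S = E(K, T) = 0b00011110; 0b01011010 ⊕ 0b00011110 = 0b01000100.
P4: T = 0b00101101, S = E(K, T) = 0b00011111; 0b01011110 ⊕ 0b00011111 = 0b01000001.
P5: T = 0b00101110, S = E(K, T) = 0b00011100; 0b11000010 ⊕ 0b00011100 = 0b11011110.

P1 = 0b01001000, P2 = 0b10011011, P3 = 0b01000100, P4 = 0b01000001, P5 = 0b11011110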